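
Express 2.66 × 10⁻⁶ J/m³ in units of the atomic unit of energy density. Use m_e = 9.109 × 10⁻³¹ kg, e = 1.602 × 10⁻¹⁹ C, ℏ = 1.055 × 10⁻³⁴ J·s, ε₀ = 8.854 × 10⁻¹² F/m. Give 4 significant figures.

9.081 × 10⁻²⁰

atomic unit of energy density: u_au = E_h/a₀³ = m_e⁴e¹⁰/((4πε₀)⁵ℏ⁸) = 2.929 × 10¹³ J/m³.
2.66 × 10⁻⁶ / 2.929 × 10¹³ = 9.081 × 10⁻²⁰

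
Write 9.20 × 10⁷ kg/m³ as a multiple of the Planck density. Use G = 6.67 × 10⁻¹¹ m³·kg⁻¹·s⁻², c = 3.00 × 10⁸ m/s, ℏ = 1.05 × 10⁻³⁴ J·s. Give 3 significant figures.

Planck density: ρ_P = c⁵/(ℏG²) = 5.20 × 10⁹⁶ kg/m³.
9.20 × 10⁷ / 5.20 × 10⁹⁶ = 1.77 × 10⁻⁸⁹

1.77 × 10⁻⁸⁹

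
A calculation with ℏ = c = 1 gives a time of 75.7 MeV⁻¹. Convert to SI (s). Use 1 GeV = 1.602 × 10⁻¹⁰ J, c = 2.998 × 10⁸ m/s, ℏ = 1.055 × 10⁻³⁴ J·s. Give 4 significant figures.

4.985 × 10⁻²⁰ s

A time is [E]⁻¹ in ℏ=c=1; restore one factor of ℏ.
1 GeV⁻¹ → ℏ × (1 GeV in J)⁻¹ = 6.586 × 10⁻²⁵ s.
Convert the energy scale: 75.7 MeV⁻¹ = 7.57 × 10⁴ GeV⁻¹.
Result: 7.57 × 10⁴ × 6.586 × 10⁻²⁵ = 4.985 × 10⁻²⁰ s.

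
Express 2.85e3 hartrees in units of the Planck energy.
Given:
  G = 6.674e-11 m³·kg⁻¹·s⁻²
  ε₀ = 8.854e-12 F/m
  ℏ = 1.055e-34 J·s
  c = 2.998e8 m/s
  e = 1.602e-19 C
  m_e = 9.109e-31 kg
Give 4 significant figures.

6.342e-24

hartree: E_h = m_e e⁴/(4πε₀ℏ)² = 4.354e-18 J
Planck energy: E_P = √(ℏc⁵/G) = 1.957e9 J
2.85e3 × 4.354e-18 / 1.957e9 = 6.342e-24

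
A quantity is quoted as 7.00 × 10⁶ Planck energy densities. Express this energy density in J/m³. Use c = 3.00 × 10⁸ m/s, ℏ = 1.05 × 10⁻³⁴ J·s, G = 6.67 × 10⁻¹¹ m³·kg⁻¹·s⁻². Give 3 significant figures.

One Planck energy density: u_P = c⁷/(ℏG²) = 4.68 × 10¹¹³ J/m³.
7.00 × 10⁶ × 4.68 × 10¹¹³ J/m³ = 3.28 × 10¹²⁰ J/m³

3.28 × 10¹²⁰ J/m³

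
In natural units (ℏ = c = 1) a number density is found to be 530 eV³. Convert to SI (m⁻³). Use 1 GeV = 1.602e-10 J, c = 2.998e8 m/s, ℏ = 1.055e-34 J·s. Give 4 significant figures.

6.887e22 m⁻³

Number density is [L]⁻³ = [E]³/(ℏc)³.
1 GeV³ → 1/(ℏc)³ × (1 GeV in J)³ = 1.299e47 m⁻³.
Convert the energy scale: 530 eV³ = 5.30e-25 GeV³.
Result: 5.30e-25 × 1.299e47 = 6.887e22 m⁻³.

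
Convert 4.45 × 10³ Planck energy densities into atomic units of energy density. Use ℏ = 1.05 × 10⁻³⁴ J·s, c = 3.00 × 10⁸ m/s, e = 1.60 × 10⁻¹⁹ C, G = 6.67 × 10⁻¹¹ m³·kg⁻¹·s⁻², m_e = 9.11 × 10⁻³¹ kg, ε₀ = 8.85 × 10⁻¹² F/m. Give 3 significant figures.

Planck energy density: u_P = c⁷/(ℏG²) = 4.68 × 10¹¹³ J/m³
atomic unit of energy density: u_au = E_h/a₀³ = m_e⁴e¹⁰/((4πε₀)⁵ℏ⁸) = 3.01 × 10¹³ J/m³
4.45 × 10³ × 4.68 × 10¹¹³ / 3.01 × 10¹³ = 6.91 × 10¹⁰³

6.91 × 10¹⁰³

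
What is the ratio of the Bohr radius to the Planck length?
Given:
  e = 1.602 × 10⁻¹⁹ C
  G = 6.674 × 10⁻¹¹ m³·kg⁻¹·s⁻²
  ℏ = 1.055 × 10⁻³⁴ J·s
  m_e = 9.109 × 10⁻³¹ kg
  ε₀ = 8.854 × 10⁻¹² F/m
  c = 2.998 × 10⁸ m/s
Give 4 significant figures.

3.277 × 10²⁴

Bohr radius: a₀ = 4πε₀ℏ²/(m_e e²) = 5.297 × 10⁻¹¹ m
Planck length: ℓ_P = √(ℏG/c³) = 1.616 × 10⁻³⁵ m
ratio = 5.297 × 10⁻¹¹ / 1.616 × 10⁻³⁵ = 3.277 × 10²⁴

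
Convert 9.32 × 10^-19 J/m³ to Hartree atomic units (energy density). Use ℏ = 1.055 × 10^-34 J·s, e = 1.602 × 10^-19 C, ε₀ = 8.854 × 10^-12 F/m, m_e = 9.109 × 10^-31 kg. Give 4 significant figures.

atomic unit of energy density: u_au = E_h/a₀³ = m_e⁴e¹⁰/((4πε₀)⁵ℏ⁸) = 2.929 × 10^13 J/m³.
9.32 × 10^-19 / 2.929 × 10^13 = 3.182 × 10^-32

3.182 × 10^-32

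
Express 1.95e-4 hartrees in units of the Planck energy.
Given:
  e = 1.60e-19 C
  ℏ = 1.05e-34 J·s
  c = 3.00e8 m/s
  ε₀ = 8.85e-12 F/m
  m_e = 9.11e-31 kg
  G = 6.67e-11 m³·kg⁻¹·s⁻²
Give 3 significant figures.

4.37e-31

hartree: E_h = m_e e⁴/(4πε₀ℏ)² = 4.38e-18 J
Planck energy: E_P = √(ℏc⁵/G) = 1.96e9 J
1.95e-4 × 4.38e-18 / 1.96e9 = 4.37e-31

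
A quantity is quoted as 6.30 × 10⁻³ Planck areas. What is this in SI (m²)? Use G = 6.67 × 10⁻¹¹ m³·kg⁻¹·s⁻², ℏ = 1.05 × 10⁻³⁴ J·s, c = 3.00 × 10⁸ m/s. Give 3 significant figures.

1.63 × 10⁻⁷² m²

One Planck area: A_P = ℏG/c³ = 2.59 × 10⁻⁷⁰ m².
6.30 × 10⁻³ × 2.59 × 10⁻⁷⁰ m² = 1.63 × 10⁻⁷² m²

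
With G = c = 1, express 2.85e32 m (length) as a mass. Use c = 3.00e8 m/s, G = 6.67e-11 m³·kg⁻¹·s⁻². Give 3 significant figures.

Length → mass via c²/G.
2.85e32 m × (c²/G) = 3.85e59 kg

3.85e59 kg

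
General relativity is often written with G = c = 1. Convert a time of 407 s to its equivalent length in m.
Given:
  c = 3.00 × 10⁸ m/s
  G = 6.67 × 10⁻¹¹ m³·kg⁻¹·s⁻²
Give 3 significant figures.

Time → length via c.
407 s × (c) = 1.22 × 10¹¹ m

1.22 × 10¹¹ m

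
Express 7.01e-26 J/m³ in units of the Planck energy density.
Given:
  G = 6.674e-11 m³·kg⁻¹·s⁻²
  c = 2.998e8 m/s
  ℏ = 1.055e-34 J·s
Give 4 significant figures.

Planck energy density: u_P = c⁷/(ℏG²) = 4.632e113 J/m³.
7.01e-26 / 4.632e113 = 1.513e-139

1.513e-139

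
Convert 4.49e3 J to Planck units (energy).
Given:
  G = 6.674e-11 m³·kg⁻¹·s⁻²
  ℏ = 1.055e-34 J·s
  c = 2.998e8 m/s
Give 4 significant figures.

Planck energy: E_P = √(ℏc⁵/G) = 1.957e9 J.
4.49e3 / 1.957e9 = 2.295e-6

2.295e-6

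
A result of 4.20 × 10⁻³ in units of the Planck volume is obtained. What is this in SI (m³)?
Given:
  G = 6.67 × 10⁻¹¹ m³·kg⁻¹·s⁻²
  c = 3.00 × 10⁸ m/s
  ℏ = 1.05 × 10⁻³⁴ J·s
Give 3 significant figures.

1.75 × 10⁻¹⁰⁷ m³

One Planck volume: V_P = (ℏG/c³)^(3/2) = 4.18 × 10⁻¹⁰⁵ m³.
4.20 × 10⁻³ × 4.18 × 10⁻¹⁰⁵ m³ = 1.75 × 10⁻¹⁰⁷ m³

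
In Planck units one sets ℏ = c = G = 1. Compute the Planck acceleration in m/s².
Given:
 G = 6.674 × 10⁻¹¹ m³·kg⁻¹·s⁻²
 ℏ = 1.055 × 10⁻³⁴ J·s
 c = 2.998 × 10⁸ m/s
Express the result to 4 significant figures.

a_P = √(c⁷/(ℏG))
  = √(3.092 × 10¹⁰³)
  = 5.560 × 10⁵¹ m/s²

5.560 × 10⁵¹ m/s²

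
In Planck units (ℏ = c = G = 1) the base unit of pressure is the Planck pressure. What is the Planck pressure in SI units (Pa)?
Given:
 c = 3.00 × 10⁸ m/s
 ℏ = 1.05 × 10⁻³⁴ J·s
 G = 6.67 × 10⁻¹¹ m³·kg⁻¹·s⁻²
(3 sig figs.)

p_P = c⁷/(ℏG²)
  = 2.19 × 10⁵⁹ / 4.67 × 10⁻⁵⁵
  = 4.68 × 10¹¹³ Pa

4.68 × 10¹¹³ Pa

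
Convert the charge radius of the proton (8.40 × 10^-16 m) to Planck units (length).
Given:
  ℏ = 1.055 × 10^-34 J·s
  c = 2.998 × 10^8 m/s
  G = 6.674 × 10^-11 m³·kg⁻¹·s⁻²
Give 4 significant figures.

Planck length: ℓ_P = √(ℏG/c³) = 1.616 × 10^-35 m.
8.40 × 10^-16 / 1.616 × 10^-35 = 5.196 × 10^19

5.196 × 10^19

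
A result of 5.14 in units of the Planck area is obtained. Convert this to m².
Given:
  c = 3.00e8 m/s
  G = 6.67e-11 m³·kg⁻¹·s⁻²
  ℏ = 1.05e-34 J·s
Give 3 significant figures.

One Planck area: A_P = ℏG/c³ = 2.59e-70 m².
5.14 × 2.59e-70 m² = 1.33e-69 m²

1.33e-69 m²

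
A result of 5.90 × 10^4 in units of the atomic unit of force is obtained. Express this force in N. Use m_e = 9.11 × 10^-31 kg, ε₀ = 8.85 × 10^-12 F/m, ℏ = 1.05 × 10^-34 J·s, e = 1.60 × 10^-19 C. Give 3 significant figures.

4.91 × 10^-3 N

One atomic unit of force: F_au = E_h/a₀ = m_e²e⁶/((4πε₀)³ℏ⁴) = 8.33 × 10^-8 N.
5.90 × 10^4 × 8.33 × 10^-8 N = 4.91 × 10^-3 N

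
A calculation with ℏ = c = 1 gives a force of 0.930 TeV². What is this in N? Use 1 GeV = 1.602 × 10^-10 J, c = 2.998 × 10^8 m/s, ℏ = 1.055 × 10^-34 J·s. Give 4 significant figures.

7.546 × 10^11 N

Force is [E]/[L] = [E]²/(ℏc); restore (ℏc)⁻¹.
1 GeV² → 1/(ℏc) × (1 GeV in J)² = 8.114 × 10^5 N.
Convert the energy scale: 0.930 TeV² = 9.30 × 10^5 GeV².
Result: 9.30 × 10^5 × 8.114 × 10^5 = 7.546 × 10^11 N.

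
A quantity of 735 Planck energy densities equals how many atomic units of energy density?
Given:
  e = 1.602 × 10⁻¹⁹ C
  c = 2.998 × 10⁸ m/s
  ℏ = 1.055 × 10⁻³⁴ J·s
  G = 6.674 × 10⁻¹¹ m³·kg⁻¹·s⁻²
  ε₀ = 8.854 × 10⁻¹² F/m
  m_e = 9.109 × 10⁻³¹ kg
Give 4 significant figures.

1.162 × 10¹⁰³

Planck energy density: u_P = c⁷/(ℏG²) = 4.632 × 10¹¹³ J/m³
atomic unit of energy density: u_au = E_h/a₀³ = m_e⁴e¹⁰/((4πε₀)⁵ℏ⁸) = 2.929 × 10¹³ J/m³
735 × 4.632 × 10¹¹³ / 2.929 × 10¹³ = 1.162 × 10¹⁰³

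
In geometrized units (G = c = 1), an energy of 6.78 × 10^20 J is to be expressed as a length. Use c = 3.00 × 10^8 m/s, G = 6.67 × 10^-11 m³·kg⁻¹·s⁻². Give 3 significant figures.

Energy → length via G/c⁴.
6.78 × 10^20 J × (G/c⁴) = 5.58 × 10^-24 m

5.58 × 10^-24 m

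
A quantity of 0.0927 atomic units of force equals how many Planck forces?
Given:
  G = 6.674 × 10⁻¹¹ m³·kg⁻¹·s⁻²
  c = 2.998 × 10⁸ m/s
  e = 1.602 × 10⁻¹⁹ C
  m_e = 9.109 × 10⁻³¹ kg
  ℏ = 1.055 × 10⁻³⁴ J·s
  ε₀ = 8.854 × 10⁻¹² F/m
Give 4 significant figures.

atomic unit of force: F_au = E_h/a₀ = m_e²e⁶/((4πε₀)³ℏ⁴) = 8.220 × 10⁻⁸ N
Planck force: F_P = c⁴/G = 1.210 × 10⁴⁴ N
0.0927 × 8.220 × 10⁻⁸ / 1.210 × 10⁴⁴ = 6.295 × 10⁻⁵³

6.295 × 10⁻⁵³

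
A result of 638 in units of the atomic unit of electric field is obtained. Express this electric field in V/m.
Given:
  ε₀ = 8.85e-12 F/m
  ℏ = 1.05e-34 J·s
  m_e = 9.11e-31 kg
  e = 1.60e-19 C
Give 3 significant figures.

One atomic unit of electric field: E_au = E_h/(e a₀) = m_e²e⁵/((4πε₀)³ℏ⁴) = 5.20e11 V/m.
638 × 5.20e11 V/m = 3.32e14 V/m

3.32e14 V/m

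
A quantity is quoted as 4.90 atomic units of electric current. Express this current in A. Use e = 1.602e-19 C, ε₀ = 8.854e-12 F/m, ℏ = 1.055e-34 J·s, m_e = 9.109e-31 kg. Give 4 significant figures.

0.03240 A

One atomic unit of electric current: I_au = e E_h/ℏ = m_e e⁵/((4πε₀)²ℏ³) = 6.612e-3 A.
4.90 × 6.612e-3 A = 0.03240 A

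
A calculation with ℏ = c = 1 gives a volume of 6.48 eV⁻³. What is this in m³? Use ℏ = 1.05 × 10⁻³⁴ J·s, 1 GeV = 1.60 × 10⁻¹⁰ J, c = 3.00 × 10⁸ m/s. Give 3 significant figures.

4.94 × 10⁻²⁰ m³

Volume is [L]³ = [E]⁻³·(ℏc)³.
1 GeV⁻³ → (ℏc)³ × (1 GeV in J)⁻³ = 7.63 × 10⁻⁴⁸ m³.
Convert the energy scale: 6.48 eV⁻³ = 6.48 × 10²⁷ GeV⁻³.
Result: 6.48 × 10²⁷ × 7.63 × 10⁻⁴⁸ = 4.94 × 10⁻²⁰ m³.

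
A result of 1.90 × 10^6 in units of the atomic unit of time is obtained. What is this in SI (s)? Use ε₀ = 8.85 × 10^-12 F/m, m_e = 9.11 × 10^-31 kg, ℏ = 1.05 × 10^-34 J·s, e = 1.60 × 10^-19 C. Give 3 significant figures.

4.56 × 10^-11 s

One atomic unit of time: τ_au = (4πε₀)²ℏ³/(m_e e⁴) = 2.40 × 10^-17 s.
1.90 × 10^6 × 2.40 × 10^-17 s = 4.56 × 10^-11 s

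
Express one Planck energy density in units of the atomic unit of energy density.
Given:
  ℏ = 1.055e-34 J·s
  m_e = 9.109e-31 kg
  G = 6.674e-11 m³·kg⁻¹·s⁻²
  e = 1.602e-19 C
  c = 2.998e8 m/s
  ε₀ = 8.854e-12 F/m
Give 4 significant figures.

Planck energy density: u_P = c⁷/(ℏG²) = 4.632e113 J/m³
atomic unit of energy density: u_au = E_h/a₀³ = m_e⁴e¹⁰/((4πε₀)⁵ℏ⁸) = 2.929e13 J/m³
ratio = 4.632e113 / 2.929e13 = 1.581e100

1.581e100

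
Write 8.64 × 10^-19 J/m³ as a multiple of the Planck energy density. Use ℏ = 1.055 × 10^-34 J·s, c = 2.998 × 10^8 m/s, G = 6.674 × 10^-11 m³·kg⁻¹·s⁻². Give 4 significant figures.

1.865 × 10^-132

Planck energy density: u_P = c⁷/(ℏG²) = 4.632 × 10^113 J/m³.
8.64 × 10^-19 / 4.632 × 10^113 = 1.865 × 10^-132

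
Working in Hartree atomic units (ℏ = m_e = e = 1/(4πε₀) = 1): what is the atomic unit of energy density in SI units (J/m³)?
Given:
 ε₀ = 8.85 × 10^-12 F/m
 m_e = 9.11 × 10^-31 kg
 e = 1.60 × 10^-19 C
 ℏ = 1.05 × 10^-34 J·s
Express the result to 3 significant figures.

Dimensional analysis gives u_au = E_h/a₀³ = m_e⁴e¹⁰/((4πε₀)⁵ℏ⁸).
E_h = 4.38 × 10^-18 J
a₀ = 5.26 × 10^-11 m
E_h/a₀³ = 3.01 × 10^13 J/m³

3.01 × 10^13 J/m³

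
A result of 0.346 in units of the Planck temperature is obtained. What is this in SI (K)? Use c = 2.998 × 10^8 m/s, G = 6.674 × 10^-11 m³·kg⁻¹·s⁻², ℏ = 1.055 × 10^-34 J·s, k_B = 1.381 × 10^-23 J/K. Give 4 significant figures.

4.902 × 10^31 K

One Planck temperature: T_P = √(ℏc⁵/G) / k_B = 1.417 × 10^32 K.
0.346 × 1.417 × 10^32 K = 4.902 × 10^31 K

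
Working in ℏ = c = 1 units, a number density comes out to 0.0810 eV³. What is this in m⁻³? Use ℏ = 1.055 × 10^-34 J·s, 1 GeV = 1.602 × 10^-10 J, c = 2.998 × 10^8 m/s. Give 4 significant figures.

1.052 × 10^19 m⁻³

Number density is [L]⁻³ = [E]³/(ℏc)³.
1 GeV³ → 1/(ℏc)³ × (1 GeV in J)³ = 1.299 × 10^47 m⁻³.
Convert the energy scale: 0.0810 eV³ = 8.10 × 10^-29 GeV³.
Result: 8.10 × 10^-29 × 1.299 × 10^47 = 1.052 × 10^19 m⁻³.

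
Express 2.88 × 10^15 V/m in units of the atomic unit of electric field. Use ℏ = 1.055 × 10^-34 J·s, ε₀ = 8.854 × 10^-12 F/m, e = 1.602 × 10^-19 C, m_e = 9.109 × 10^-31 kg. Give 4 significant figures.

5.613 × 10^3

atomic unit of electric field: E_au = E_h/(e a₀) = m_e²e⁵/((4πε₀)³ℏ⁴) = 5.131 × 10^11 V/m.
2.88 × 10^15 / 5.131 × 10^11 = 5.613 × 10^3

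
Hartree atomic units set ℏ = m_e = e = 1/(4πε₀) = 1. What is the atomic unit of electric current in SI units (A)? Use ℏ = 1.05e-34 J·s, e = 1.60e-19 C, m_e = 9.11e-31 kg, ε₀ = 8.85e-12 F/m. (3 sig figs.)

Dimensional analysis gives I_au = e E_h/ℏ = m_e e⁵/((4πε₀)²ℏ³).
E_h = 4.38e-18 J
e·E_h/ℏ = 6.67e-3 A

6.67e-3 A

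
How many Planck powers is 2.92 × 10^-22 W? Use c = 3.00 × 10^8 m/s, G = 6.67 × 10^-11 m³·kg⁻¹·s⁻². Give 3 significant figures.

8.01 × 10^-75

Planck power: P_P = c⁵/G = 3.64 × 10^52 W.
2.92 × 10^-22 / 3.64 × 10^52 = 8.01 × 10^-75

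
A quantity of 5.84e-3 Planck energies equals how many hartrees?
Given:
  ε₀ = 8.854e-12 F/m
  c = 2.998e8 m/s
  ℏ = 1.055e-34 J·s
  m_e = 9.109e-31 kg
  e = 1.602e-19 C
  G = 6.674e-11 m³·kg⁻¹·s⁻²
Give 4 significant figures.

Planck energy: E_P = √(ℏc⁵/G) = 1.957e9 J
hartree: E_h = m_e e⁴/(4πε₀ℏ)² = 4.354e-18 J
5.84e-3 × 1.957e9 / 4.354e-18 = 2.624e24

2.624e24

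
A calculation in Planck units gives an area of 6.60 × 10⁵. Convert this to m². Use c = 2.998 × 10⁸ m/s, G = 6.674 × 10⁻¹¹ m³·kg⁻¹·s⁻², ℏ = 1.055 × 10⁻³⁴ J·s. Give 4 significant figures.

One Planck area: A_P = ℏG/c³ = 2.613 × 10⁻⁷⁰ m².
6.60 × 10⁵ × 2.613 × 10⁻⁷⁰ m² = 1.725 × 10⁻⁶⁴ m²

1.725 × 10⁻⁶⁴ m²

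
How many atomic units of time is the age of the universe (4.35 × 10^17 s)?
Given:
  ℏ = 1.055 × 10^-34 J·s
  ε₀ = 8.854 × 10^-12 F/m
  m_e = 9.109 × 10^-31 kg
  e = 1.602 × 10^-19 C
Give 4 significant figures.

1.795 × 10^34

atomic unit of time: τ_au = (4πε₀)²ℏ³/(m_e e⁴) = 2.423 × 10^-17 s.
4.35 × 10^17 / 2.423 × 10^-17 = 1.795 × 10^34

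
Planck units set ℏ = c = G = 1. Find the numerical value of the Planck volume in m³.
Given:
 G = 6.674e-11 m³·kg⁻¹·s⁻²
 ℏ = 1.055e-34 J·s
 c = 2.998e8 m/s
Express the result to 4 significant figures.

4.224e-105 m³

From ℏ = c = G = 1 the volume scale is V_P = (ℏG/c³)^(3/2).
  = √(1.784e-209)
  = 4.224e-105 m³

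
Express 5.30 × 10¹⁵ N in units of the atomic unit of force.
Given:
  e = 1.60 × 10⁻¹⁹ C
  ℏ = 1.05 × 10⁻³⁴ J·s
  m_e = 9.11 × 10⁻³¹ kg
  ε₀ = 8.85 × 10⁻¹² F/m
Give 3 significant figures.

6.36 × 10²²

atomic unit of force: F_au = E_h/a₀ = m_e²e⁶/((4πε₀)³ℏ⁴) = 8.33 × 10⁻⁸ N.
5.30 × 10¹⁵ / 8.33 × 10⁻⁸ = 6.36 × 10²²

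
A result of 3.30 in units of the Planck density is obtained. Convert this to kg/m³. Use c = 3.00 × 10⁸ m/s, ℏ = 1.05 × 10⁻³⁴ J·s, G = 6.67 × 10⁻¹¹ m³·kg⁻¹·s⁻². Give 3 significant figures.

1.72 × 10⁹⁷ kg/m³

One Planck density: ρ_P = c⁵/(ℏG²) = 5.20 × 10⁹⁶ kg/m³.
3.30 × 5.20 × 10⁹⁶ kg/m³ = 1.72 × 10⁹⁷ kg/m³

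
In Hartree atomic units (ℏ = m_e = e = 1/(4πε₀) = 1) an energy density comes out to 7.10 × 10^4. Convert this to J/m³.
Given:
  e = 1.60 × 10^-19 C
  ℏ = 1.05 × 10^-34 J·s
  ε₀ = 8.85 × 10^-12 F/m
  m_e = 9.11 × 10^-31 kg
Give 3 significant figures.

2.14 × 10^18 J/m³

One atomic unit of energy density: u_au = E_h/a₀³ = m_e⁴e¹⁰/((4πε₀)⁵ℏ⁸) = 3.01 × 10^13 J/m³.
7.10 × 10^4 × 3.01 × 10^13 J/m³ = 2.14 × 10^18 J/m³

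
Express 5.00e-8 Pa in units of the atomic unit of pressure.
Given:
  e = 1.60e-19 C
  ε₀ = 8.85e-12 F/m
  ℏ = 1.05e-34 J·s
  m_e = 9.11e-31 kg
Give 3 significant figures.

1.66e-21

atomic unit of pressure: P_au = E_h/a₀³ = m_e⁴e¹⁰/((4πε₀)⁵ℏ⁸) = 3.01e13 Pa.
5.00e-8 / 3.01e13 = 1.66e-21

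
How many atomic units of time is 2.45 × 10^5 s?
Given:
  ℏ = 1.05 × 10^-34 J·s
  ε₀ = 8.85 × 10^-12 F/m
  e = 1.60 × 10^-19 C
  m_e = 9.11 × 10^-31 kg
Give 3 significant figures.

1.02 × 10^22

atomic unit of time: τ_au = (4πε₀)²ℏ³/(m_e e⁴) = 2.40 × 10^-17 s.
2.45 × 10^5 / 2.40 × 10^-17 = 1.02 × 10^22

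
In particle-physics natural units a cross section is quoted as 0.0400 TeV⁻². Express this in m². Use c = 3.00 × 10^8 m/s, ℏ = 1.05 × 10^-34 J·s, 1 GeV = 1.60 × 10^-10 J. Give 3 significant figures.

Area is [L]² = [E]⁻²·(ℏc)²; restore (ℏc)².
1 GeV⁻² → (ℏc)² × (1 GeV in J)⁻² = 3.88 × 10^-32 m².
Convert the energy scale: 0.0400 TeV⁻² = 4.00 × 10^-8 GeV⁻².
Result: 4.00 × 10^-8 × 3.88 × 10^-32 = 1.55 × 10^-39 m².

1.55 × 10^-39 m²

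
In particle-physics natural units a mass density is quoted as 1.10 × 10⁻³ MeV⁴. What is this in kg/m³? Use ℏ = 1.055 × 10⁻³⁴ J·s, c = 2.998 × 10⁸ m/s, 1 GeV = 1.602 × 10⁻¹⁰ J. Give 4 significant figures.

2.548 × 10⁵ kg/m³

Mass density is [E]/(c²[L]³) = [E]⁴/(ℏ³c⁵).
1 GeV⁴ → 1/(ℏ³c⁵) × (1 GeV in J)⁴ = 2.316 × 10²⁰ kg/m³.
Convert the energy scale: 1.10 × 10⁻³ MeV⁴ = 1.10 × 10⁻¹⁵ GeV⁴.
Result: 1.10 × 10⁻¹⁵ × 2.316 × 10²⁰ = 2.548 × 10⁵ kg/m³.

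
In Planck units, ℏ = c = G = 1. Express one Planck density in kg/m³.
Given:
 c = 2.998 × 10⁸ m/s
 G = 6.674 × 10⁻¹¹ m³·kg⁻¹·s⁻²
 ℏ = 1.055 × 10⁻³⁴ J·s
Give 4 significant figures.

From ℏ = c = G = 1 the density scale is ρ_P = c⁵/(ℏG²).
  = 2.422 × 10⁴² / 4.699 × 10⁻⁵⁵
  = 5.154 × 10⁹⁶ kg/m³

5.154 × 10⁹⁶ kg/m³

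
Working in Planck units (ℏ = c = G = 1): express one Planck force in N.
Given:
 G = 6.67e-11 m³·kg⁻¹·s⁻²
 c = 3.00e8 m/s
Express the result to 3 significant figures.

1.21e44 N

From ℏ = c = G = 1 the force scale is F_P = c⁴/G.
  = 8.10e33 / 6.67e-11
  = 1.21e44 N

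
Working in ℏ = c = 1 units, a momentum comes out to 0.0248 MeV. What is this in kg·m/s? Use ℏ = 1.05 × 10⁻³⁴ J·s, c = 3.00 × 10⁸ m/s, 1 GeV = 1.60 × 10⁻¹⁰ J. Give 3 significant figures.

Momentum is [E]/c; divide by c.
1 GeV → 1/c × (1 GeV in J) = 5.33 × 10⁻¹⁹ kg·m/s.
Convert the energy scale: 0.0248 MeV = 2.48 × 10⁻⁵ GeV.
Result: 2.48 × 10⁻⁵ × 5.33 × 10⁻¹⁹ = 1.32 × 10⁻²³ kg·m/s.

1.32 × 10⁻²³ kg·m/s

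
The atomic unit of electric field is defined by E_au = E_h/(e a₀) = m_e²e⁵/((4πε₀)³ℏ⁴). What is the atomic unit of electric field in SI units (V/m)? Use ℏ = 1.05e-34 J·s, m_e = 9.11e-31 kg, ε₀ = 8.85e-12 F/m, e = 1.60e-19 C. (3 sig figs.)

E_au = E_h/(e a₀) = m_e²e⁵/((4πε₀)³ℏ⁴)
E_h = 4.38e-18 J
a₀ = 5.26e-11 m
E_h/(e·a₀) = 5.20e11 V/m

5.20e11 V/m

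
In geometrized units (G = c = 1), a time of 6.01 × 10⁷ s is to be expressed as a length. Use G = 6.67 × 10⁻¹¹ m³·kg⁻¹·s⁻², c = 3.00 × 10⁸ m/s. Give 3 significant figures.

Time → length via c.
6.01 × 10⁷ s × (c) = 1.80 × 10¹⁶ m

1.80 × 10¹⁶ m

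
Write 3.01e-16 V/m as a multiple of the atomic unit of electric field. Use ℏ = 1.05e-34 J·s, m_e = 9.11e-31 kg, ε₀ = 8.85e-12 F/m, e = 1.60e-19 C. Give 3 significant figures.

5.78e-28

atomic unit of electric field: E_au = E_h/(e a₀) = m_e²e⁵/((4πε₀)³ℏ⁴) = 5.20e11 V/m.
3.01e-16 / 5.20e11 = 5.78e-28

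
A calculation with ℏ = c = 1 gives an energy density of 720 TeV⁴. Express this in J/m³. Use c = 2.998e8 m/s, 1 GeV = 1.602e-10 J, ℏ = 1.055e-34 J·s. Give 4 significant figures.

[E]/[L]³ = [E]⁴/(ℏc)³; restore (ℏc)⁻³.
1 GeV⁴ → 1/(ℏc)³ × (1 GeV in J)⁴ = 2.082e37 J/m³.
Convert the energy scale: 720 TeV⁴ = 7.20e14 GeV⁴.
Result: 7.20e14 × 2.082e37 = 1.499e52 J/m³.

1.499e52 J/m³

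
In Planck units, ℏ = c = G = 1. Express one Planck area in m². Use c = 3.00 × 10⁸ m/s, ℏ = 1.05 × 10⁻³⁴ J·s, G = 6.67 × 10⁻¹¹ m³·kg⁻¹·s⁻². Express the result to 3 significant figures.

2.59 × 10⁻⁷⁰ m²

The unique combination of the constants set to 1 with dimensions of area is A_P = ℏG/c³.
  = 7.00 × 10⁻⁴⁵ / 2.70 × 10²⁵
  = 2.59 × 10⁻⁷⁰ m²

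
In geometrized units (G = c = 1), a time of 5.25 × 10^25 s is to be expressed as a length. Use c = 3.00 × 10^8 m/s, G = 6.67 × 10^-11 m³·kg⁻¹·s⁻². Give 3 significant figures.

Time → length via c.
5.25 × 10^25 s × (c) = 1.58 × 10^34 m

1.58 × 10^34 m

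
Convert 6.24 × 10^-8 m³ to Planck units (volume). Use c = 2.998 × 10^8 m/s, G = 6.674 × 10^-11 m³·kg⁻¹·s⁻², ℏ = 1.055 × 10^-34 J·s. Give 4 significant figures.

Planck volume: V_P = (ℏG/c³)^(3/2) = 4.224 × 10^-105 m³.
6.24 × 10^-8 / 4.224 × 10^-105 = 1.477 × 10^97

1.477 × 10^97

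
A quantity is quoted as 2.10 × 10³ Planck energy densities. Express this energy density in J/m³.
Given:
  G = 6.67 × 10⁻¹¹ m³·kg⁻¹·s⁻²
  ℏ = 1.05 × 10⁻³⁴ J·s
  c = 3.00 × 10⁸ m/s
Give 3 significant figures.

9.83 × 10¹¹⁶ J/m³

One Planck energy density: u_P = c⁷/(ℏG²) = 4.68 × 10¹¹³ J/m³.
2.10 × 10³ × 4.68 × 10¹¹³ J/m³ = 9.83 × 10¹¹⁶ J/m³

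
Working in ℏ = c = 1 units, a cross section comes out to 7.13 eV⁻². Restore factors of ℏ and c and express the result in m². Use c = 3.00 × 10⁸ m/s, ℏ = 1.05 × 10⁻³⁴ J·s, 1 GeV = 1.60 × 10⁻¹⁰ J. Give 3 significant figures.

Area is [L]² = [E]⁻²·(ℏc)²; restore (ℏc)².
1 GeV⁻² → (ℏc)² × (1 GeV in J)⁻² = 3.88 × 10⁻³² m².
Convert the energy scale: 7.13 eV⁻² = 7.13 × 10¹⁸ GeV⁻².
Result: 7.13 × 10¹⁸ × 3.88 × 10⁻³² = 2.76 × 10⁻¹³ m².

2.76 × 10⁻¹³ m²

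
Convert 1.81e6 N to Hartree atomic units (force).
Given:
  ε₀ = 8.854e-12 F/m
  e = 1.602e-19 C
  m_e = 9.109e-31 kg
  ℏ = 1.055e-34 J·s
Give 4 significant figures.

atomic unit of force: F_au = E_h/a₀ = m_e²e⁶/((4πε₀)³ℏ⁴) = 8.220e-8 N.
1.81e6 / 8.220e-8 = 2.202e13

2.202e13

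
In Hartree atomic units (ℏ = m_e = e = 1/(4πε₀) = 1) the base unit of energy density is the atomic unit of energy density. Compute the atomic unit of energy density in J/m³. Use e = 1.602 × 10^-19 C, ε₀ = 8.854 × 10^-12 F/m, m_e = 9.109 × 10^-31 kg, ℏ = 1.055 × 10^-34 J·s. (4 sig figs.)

2.929 × 10^13 J/m³

u_au = E_h/a₀³ = m_e⁴e¹⁰/((4πε₀)⁵ℏ⁸)
E_h = 4.354 × 10^-18 J
a₀ = 5.297 × 10^-11 m
E_h/a₀³ = 2.929 × 10^13 J/m³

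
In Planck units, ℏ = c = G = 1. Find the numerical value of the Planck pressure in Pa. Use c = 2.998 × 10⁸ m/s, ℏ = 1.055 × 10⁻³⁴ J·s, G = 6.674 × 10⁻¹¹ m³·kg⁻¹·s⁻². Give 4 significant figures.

Dimensional analysis gives p_P = c⁷/(ℏG²).
  = 2.177 × 10⁵⁹ / 4.699 × 10⁻⁵⁵
  = 4.632 × 10¹¹³ Pa

4.632 × 10¹¹³ Pa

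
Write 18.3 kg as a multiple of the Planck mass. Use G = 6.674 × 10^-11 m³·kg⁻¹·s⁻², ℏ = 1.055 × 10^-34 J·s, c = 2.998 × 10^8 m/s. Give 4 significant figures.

Planck mass: m_P = √(ℏc/G) = 2.177 × 10^-8 kg.
18.3 / 2.177 × 10^-8 = 8.406 × 10^8

8.406 × 10^8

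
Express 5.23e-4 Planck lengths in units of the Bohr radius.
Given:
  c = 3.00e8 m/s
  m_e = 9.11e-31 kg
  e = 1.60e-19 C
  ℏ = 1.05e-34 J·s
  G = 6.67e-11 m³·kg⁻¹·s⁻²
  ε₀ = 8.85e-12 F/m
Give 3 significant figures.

1.60e-28

Planck length: ℓ_P = √(ℏG/c³) = 1.61e-35 m
Bohr radius: a₀ = 4πε₀ℏ²/(m_e e²) = 5.26e-11 m
5.23e-4 × 1.61e-35 / 5.26e-11 = 1.60e-28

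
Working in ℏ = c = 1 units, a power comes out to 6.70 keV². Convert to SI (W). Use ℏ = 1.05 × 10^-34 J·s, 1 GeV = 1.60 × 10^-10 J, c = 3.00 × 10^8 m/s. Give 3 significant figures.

Power is [E]/[T] = [E]²/ℏ.
1 GeV² → 1/ℏ × (1 GeV in J)² = 2.44 × 10^14 W.
Convert the energy scale: 6.70 keV² = 6.70 × 10^-12 GeV².
Result: 6.70 × 10^-12 × 2.44 × 10^14 = 1.63 × 10^3 W.

1.63 × 10^3 W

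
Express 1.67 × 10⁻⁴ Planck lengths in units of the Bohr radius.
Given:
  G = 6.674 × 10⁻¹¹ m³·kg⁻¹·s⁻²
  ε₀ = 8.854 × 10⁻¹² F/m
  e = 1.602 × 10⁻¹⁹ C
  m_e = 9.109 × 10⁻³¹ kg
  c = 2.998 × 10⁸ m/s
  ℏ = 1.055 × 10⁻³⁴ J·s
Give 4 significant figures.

5.096 × 10⁻²⁹

Planck length: ℓ_P = √(ℏG/c³) = 1.616 × 10⁻³⁵ m
Bohr radius: a₀ = 4πε₀ℏ²/(m_e e²) = 5.297 × 10⁻¹¹ m
1.67 × 10⁻⁴ × 1.616 × 10⁻³⁵ / 5.297 × 10⁻¹¹ = 5.096 × 10⁻²⁹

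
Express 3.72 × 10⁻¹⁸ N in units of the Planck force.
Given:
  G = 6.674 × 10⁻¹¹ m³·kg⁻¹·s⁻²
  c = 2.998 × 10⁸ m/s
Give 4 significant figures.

3.073 × 10⁻⁶²

Planck force: F_P = c⁴/G = 1.210 × 10⁴⁴ N.
3.72 × 10⁻¹⁸ / 1.210 × 10⁴⁴ = 3.073 × 10⁻⁶²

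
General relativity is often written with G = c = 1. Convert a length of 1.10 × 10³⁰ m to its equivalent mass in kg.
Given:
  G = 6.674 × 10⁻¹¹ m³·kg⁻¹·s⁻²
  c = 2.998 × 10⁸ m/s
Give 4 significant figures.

1.481 × 10⁵⁷ kg

Length → mass via c²/G.
1.10 × 10³⁰ m × (c²/G) = 1.481 × 10⁵⁷ kg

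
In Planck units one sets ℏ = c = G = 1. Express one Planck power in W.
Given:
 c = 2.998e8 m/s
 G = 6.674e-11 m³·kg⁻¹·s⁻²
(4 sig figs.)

P_P = c⁵/G
  = 2.422e42 / 6.674e-11
  = 3.629e52 W

3.629e52 W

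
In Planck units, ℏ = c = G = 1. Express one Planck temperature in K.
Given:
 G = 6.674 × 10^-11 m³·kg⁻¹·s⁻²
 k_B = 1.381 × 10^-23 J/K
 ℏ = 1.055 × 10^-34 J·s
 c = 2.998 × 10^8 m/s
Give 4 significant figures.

1.417 × 10^32 K

From ℏ = c = G = 1 the temperature scale is T_P = √(ℏc⁵/G) / k_B.
  = √(3.828 × 10^18) × 7.241 × 10^22
  = 1.417 × 10^32 K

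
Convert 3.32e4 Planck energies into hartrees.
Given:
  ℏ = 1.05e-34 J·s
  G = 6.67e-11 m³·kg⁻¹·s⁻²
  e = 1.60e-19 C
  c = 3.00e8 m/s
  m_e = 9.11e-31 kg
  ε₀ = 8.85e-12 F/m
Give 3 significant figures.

Planck energy: E_P = √(ℏc⁵/G) = 1.96e9 J
hartree: E_h = m_e e⁴/(4πε₀ℏ)² = 4.38e-18 J
3.32e4 × 1.96e9 / 4.38e-18 = 1.48e31

1.48e31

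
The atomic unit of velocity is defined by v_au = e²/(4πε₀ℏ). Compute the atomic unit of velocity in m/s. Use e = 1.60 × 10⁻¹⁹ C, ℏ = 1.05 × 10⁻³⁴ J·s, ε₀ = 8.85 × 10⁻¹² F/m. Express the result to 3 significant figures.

v_au = e²/(4πε₀ℏ)
  = 2.56 × 10⁻³⁸ / 1.17 × 10⁻⁴⁴
  = 2.19 × 10⁶ m/s

2.19 × 10⁶ m/s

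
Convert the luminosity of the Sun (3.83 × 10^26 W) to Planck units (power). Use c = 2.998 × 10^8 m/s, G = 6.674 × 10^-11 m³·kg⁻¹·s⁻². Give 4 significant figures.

Planck power: P_P = c⁵/G = 3.629 × 10^52 W.
3.83 × 10^26 / 3.629 × 10^52 = 1.055 × 10^-26

1.055 × 10^-26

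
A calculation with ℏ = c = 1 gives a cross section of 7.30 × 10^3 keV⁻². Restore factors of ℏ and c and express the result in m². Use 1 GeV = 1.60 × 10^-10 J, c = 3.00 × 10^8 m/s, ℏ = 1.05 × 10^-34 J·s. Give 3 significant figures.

2.83 × 10^-16 m²

Area is [L]² = [E]⁻²·(ℏc)²; restore (ℏc)².
1 GeV⁻² → (ℏc)² × (1 GeV in J)⁻² = 3.88 × 10^-32 m².
Convert the energy scale: 7.30 × 10^3 keV⁻² = 7.30 × 10^15 GeV⁻².
Result: 7.30 × 10^15 × 3.88 × 10^-32 = 2.83 × 10^-16 m².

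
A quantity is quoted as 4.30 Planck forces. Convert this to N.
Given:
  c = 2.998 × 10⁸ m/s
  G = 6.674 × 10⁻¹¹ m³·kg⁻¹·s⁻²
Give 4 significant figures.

5.205 × 10⁴⁴ N

One Planck force: F_P = c⁴/G = 1.210 × 10⁴⁴ N.
4.30 × 1.210 × 10⁴⁴ N = 5.205 × 10⁴⁴ N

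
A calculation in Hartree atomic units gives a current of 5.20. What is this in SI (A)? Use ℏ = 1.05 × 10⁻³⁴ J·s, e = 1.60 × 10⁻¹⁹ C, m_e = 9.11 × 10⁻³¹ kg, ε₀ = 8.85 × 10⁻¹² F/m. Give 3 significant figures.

One atomic unit of electric current: I_au = e E_h/ℏ = m_e e⁵/((4πε₀)²ℏ³) = 6.67 × 10⁻³ A.
5.20 × 6.67 × 10⁻³ A = 0.0347 A

0.0347 A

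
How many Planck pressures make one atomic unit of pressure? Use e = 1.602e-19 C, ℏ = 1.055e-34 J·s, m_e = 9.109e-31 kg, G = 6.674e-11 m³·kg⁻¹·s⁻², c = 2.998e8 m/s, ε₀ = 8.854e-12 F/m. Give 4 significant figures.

atomic unit of pressure: P_au = E_h/a₀³ = m_e⁴e¹⁰/((4πε₀)⁵ℏ⁸) = 2.929e13 Pa
Planck pressure: p_P = c⁷/(ℏG²) = 4.632e113 Pa
ratio = 2.929e13 / 4.632e113 = 6.323e-101

6.323e-101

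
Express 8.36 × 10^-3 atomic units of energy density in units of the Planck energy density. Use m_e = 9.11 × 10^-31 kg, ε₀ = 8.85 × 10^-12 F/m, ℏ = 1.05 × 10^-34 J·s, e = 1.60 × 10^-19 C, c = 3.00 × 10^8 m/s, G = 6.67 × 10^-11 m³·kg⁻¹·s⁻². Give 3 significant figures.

5.38 × 10^-103

atomic unit of energy density: u_au = E_h/a₀³ = m_e⁴e¹⁰/((4πε₀)⁵ℏ⁸) = 3.01 × 10^13 J/m³
Planck energy density: u_P = c⁷/(ℏG²) = 4.68 × 10^113 J/m³
8.36 × 10^-3 × 3.01 × 10^13 / 4.68 × 10^113 = 5.38 × 10^-103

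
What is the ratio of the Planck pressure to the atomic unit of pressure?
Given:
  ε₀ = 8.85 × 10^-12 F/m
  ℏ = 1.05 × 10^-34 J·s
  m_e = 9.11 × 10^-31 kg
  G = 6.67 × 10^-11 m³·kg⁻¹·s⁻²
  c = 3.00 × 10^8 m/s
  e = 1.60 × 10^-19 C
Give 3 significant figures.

Planck pressure: p_P = c⁷/(ℏG²) = 4.68 × 10^113 Pa
atomic unit of pressure: P_au = E_h/a₀³ = m_e⁴e¹⁰/((4πε₀)⁵ℏ⁸) = 3.01 × 10^13 Pa
ratio = 4.68 × 10^113 / 3.01 × 10^13 = 1.55 × 10^100

1.55 × 10^100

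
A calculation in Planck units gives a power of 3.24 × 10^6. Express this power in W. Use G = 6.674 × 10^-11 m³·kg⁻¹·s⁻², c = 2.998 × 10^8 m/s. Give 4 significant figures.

One Planck power: P_P = c⁵/G = 3.629 × 10^52 W.
3.24 × 10^6 × 3.629 × 10^52 W = 1.176 × 10^59 W

1.176 × 10^59 W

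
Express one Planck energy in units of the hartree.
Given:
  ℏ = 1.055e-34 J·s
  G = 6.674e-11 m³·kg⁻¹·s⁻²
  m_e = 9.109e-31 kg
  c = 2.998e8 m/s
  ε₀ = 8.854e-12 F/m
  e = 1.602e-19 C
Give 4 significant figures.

4.494e26

Planck energy: E_P = √(ℏc⁵/G) = 1.957e9 J
hartree: E_h = m_e e⁴/(4πε₀ℏ)² = 4.354e-18 J
ratio = 1.957e9 / 4.354e-18 = 4.494e26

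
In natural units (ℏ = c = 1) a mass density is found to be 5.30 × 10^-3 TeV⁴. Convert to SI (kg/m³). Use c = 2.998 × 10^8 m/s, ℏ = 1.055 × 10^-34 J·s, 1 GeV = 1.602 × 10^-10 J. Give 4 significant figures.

1.227 × 10^30 kg/m³

Mass density is [E]/(c²[L]³) = [E]⁴/(ℏ³c⁵).
1 GeV⁴ → 1/(ℏ³c⁵) × (1 GeV in J)⁴ = 2.316 × 10^20 kg/m³.
Convert the energy scale: 5.30 × 10^-3 TeV⁴ = 5.30 × 10^9 GeV⁴.
Result: 5.30 × 10^9 × 2.316 × 10^20 = 1.227 × 10^30 kg/m³.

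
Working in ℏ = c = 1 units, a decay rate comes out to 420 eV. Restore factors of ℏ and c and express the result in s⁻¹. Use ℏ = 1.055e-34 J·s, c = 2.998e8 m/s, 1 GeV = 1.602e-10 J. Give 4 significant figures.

A rate is [E]/ℏ; divide by ℏ.
1 GeV → 1/ℏ × (1 GeV in J) = 1.518e24 s⁻¹.
Convert the energy scale: 420 eV = 4.20e-7 GeV.
Result: 4.20e-7 × 1.518e24 = 6.378e17 s⁻¹.

6.378e17 s⁻¹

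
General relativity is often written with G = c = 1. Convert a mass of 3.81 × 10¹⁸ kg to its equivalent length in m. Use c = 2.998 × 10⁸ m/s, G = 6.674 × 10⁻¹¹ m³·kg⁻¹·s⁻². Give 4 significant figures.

In G = c = 1 units mass has dimensions of length; the conversion factor is G/c².
3.81 × 10¹⁸ kg × (G/c²) = 2.829 × 10⁻⁹ m

2.829 × 10⁻⁹ m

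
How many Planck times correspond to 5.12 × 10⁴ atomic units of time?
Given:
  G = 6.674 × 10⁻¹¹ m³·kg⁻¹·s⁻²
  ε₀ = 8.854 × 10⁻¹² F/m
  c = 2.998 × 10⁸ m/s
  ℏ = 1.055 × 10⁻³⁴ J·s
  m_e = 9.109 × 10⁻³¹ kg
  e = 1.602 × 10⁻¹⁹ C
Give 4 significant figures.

2.301 × 10³¹

atomic unit of time: τ_au = (4πε₀)²ℏ³/(m_e e⁴) = 2.423 × 10⁻¹⁷ s
Planck time: t_P = √(ℏG/c⁵) = 5.392 × 10⁻⁴⁴ s
5.12 × 10⁴ × 2.423 × 10⁻¹⁷ / 5.392 × 10⁻⁴⁴ = 2.301 × 10³¹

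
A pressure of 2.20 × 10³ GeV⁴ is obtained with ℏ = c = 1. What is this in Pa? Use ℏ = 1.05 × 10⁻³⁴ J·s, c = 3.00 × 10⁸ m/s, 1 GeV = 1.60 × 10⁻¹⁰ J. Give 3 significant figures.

Pressure is [E]/[L]³ = [E]⁴/(ℏc)³.
1 GeV⁴ → 1/(ℏc)³ × (1 GeV in J)⁴ = 2.10 × 10³⁷ Pa.
Result: 2.20 × 10³ × 2.10 × 10³⁷ = 4.61 × 10⁴⁰ Pa.

4.61 × 10⁴⁰ Pa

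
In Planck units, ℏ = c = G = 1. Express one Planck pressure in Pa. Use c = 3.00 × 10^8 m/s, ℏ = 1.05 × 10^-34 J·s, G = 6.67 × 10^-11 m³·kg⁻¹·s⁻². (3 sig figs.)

4.68 × 10^113 Pa

From ℏ = c = G = 1 the pressure scale is p_P = c⁷/(ℏG²).
  = 2.19 × 10^59 / 4.67 × 10^-55
  = 4.68 × 10^113 Pa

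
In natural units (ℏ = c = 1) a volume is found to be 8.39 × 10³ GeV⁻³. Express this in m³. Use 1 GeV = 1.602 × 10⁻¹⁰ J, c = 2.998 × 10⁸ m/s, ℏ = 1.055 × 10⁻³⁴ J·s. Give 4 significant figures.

Volume is [L]³ = [E]⁻³·(ℏc)³.
1 GeV⁻³ → (ℏc)³ × (1 GeV in J)⁻³ = 7.696 × 10⁻⁴⁸ m³.
Result: 8.39 × 10³ × 7.696 × 10⁻⁴⁸ = 6.457 × 10⁻⁴⁴ m³.

6.457 × 10⁻⁴⁴ m³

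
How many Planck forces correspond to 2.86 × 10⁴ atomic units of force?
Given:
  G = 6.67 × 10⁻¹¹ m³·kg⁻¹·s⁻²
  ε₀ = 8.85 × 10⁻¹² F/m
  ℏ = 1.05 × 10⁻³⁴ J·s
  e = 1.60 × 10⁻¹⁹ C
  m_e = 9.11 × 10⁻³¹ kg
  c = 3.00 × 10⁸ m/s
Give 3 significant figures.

atomic unit of force: F_au = E_h/a₀ = m_e²e⁶/((4πε₀)³ℏ⁴) = 8.33 × 10⁻⁸ N
Planck force: F_P = c⁴/G = 1.21 × 10⁴⁴ N
2.86 × 10⁴ × 8.33 × 10⁻⁸ / 1.21 × 10⁴⁴ = 1.96 × 10⁻⁴⁷

1.96 × 10⁻⁴⁷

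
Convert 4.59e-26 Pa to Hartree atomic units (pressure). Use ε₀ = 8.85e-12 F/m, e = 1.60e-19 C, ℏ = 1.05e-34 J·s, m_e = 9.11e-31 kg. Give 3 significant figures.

atomic unit of pressure: P_au = E_h/a₀³ = m_e⁴e¹⁰/((4πε₀)⁵ℏ⁸) = 3.01e13 Pa.
4.59e-26 / 3.01e13 = 1.52e-39

1.52e-39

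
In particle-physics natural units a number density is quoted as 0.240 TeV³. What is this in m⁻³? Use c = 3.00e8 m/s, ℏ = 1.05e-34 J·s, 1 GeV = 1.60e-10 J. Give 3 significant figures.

3.15e55 m⁻³

Number density is [L]⁻³ = [E]³/(ℏc)³.
1 GeV³ → 1/(ℏc)³ × (1 GeV in J)³ = 1.31e47 m⁻³.
Convert the energy scale: 0.240 TeV³ = 2.40e8 GeV³.
Result: 2.40e8 × 1.31e47 = 3.15e55 m⁻³.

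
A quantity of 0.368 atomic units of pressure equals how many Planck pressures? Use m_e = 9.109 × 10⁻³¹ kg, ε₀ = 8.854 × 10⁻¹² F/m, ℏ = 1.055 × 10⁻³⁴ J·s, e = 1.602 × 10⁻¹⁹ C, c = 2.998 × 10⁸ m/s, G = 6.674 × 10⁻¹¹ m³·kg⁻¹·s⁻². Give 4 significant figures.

atomic unit of pressure: P_au = E_h/a₀³ = m_e⁴e¹⁰/((4πε₀)⁵ℏ⁸) = 2.929 × 10¹³ Pa
Planck pressure: p_P = c⁷/(ℏG²) = 4.632 × 10¹¹³ Pa
0.368 × 2.929 × 10¹³ / 4.632 × 10¹¹³ = 2.327 × 10⁻¹⁰¹

2.327 × 10⁻¹⁰¹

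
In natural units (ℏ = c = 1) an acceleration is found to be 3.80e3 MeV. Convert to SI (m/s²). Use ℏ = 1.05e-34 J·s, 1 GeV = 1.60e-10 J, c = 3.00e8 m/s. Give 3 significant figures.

Acceleration is [L]/[T]² = c·[E]/ℏ.
1 GeV → c/ℏ × (1 GeV in J) = 4.57e32 m/s².
Convert the energy scale: 3.80e3 MeV = 3.80 GeV.
Result: 3.80 × 4.57e32 = 1.74e33 m/s².

1.74e33 m/s²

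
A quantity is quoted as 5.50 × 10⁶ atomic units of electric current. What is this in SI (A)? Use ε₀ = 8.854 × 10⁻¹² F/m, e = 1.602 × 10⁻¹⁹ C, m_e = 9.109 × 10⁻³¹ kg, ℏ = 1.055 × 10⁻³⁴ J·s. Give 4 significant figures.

3.637 × 10⁴ A

One atomic unit of electric current: I_au = e E_h/ℏ = m_e e⁵/((4πε₀)²ℏ³) = 6.612 × 10⁻³ A.
5.50 × 10⁶ × 6.612 × 10⁻³ A = 3.637 × 10⁴ A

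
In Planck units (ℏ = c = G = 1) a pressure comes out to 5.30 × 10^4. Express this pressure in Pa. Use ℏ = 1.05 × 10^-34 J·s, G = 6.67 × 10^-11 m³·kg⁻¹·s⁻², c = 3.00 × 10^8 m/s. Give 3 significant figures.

One Planck pressure: p_P = c⁷/(ℏG²) = 4.68 × 10^113 Pa.
5.30 × 10^4 × 4.68 × 10^113 Pa = 2.48 × 10^118 Pa

2.48 × 10^118 Pa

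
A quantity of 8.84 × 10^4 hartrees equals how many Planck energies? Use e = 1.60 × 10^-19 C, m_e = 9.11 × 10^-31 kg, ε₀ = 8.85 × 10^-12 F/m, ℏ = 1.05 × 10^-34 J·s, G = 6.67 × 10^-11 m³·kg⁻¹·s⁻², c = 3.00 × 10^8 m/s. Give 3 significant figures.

hartree: E_h = m_e e⁴/(4πε₀ℏ)² = 4.38 × 10^-18 J
Planck energy: E_P = √(ℏc⁵/G) = 1.96 × 10^9 J
8.84 × 10^4 × 4.38 × 10^-18 / 1.96 × 10^9 = 1.98 × 10^-22

1.98 × 10^-22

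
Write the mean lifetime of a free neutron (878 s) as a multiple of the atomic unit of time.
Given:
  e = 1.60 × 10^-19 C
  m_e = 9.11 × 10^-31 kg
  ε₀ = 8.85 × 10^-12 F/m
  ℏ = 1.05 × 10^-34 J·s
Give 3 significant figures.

3.66 × 10^19

atomic unit of time: τ_au = (4πε₀)²ℏ³/(m_e e⁴) = 2.40 × 10^-17 s.
878 / 2.40 × 10^-17 = 3.66 × 10^19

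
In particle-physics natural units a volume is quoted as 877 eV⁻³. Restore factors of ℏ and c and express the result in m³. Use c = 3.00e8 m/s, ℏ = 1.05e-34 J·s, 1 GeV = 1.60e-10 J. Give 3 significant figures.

Volume is [L]³ = [E]⁻³·(ℏc)³.
1 GeV⁻³ → (ℏc)³ × (1 GeV in J)⁻³ = 7.63e-48 m³.
Convert the energy scale: 877 eV⁻³ = 8.77e29 GeV⁻³.
Result: 8.77e29 × 7.63e-48 = 6.69e-18 m³.

6.69e-18 m³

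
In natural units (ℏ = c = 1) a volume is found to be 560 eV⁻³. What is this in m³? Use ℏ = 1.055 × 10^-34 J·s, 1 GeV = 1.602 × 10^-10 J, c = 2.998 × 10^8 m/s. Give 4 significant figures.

Volume is [L]³ = [E]⁻³·(ℏc)³.
1 GeV⁻³ → (ℏc)³ × (1 GeV in J)⁻³ = 7.696 × 10^-48 m³.
Convert the energy scale: 560 eV⁻³ = 5.60 × 10^29 GeV⁻³.
Result: 5.60 × 10^29 × 7.696 × 10^-48 = 4.310 × 10^-18 m³.

4.310 × 10^-18 m³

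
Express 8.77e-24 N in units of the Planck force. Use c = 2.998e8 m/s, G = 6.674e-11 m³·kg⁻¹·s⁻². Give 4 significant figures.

Planck force: F_P = c⁴/G = 1.210e44 N.
8.77e-24 / 1.210e44 = 7.245e-68

7.245e-68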